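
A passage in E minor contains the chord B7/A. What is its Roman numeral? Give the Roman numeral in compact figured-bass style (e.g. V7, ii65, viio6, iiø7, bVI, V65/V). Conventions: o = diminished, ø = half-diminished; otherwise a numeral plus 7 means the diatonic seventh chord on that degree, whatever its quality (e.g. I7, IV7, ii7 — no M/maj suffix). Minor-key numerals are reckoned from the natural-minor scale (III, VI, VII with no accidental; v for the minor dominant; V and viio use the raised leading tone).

Stacked in thirds the chord is B-D#-F#-A: a dominant seventh chord on B.
In E minor, B is the dominant; the diatonic dominant seventh chord there is V7.
With A in the bass the chord is in third inversion, so the figured bass is 42.

V42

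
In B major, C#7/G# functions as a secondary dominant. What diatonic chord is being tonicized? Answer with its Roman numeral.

V

The chord is a dominant seventh chord on C#.
A dominant resolves down a perfect fifth: C# → F#. In B major, F# is scale degree 5, i.e. V.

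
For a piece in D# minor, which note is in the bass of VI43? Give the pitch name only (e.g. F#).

F#

VI in D# minor has root B; the chord is B-D#-F#-A#.
The figure 43 means second inversion — the fifth is in the bass.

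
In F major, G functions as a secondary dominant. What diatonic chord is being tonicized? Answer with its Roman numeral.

The chord is a major triad on G.
A dominant resolves down a perfect fifth: G → C. In F major, C is scale degree 5, i.e. V.

V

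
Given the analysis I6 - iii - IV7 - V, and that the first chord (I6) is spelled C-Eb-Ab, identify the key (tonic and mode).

I6 is given as C-Eb-Ab — a major triad with root Ab.
If Ab is scale degree 1 and the mode makes that degree carry a major triad, the tonic is Ab and the mode is major.

Ab major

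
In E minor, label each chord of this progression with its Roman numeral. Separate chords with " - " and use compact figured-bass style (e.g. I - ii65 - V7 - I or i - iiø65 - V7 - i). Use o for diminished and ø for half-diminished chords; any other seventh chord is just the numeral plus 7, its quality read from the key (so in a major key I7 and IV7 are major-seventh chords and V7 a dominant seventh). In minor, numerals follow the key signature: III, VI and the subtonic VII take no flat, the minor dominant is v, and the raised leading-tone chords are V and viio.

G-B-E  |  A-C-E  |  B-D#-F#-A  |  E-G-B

i6 - iv - V7 - i

G-B-E has root E, degree 1 in E minor, so i6.
A-C-E: minor triad on A = scale degree 4 → iv.
B-D#-F#-A has root B, degree 5 in E minor, so V7.
E-G-B: root E is the tonic; minor triad there is i.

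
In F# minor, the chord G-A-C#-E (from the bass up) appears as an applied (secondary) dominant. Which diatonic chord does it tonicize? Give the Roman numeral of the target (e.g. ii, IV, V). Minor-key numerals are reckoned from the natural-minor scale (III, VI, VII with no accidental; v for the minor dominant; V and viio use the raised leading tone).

The chord is a dominant seventh chord on A.
A dominant resolves down a perfect fifth: A → D. In F# minor, D is scale degree 6, i.e. VI.

VI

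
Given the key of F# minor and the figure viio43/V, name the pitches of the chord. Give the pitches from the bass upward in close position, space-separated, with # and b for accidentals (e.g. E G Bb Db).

F# A B# D#

viio43/V is a secondary leading-tone chord. The target V is C# in F# minor; the applied chord is rooted a semitone below, on B#.
Building a fully diminished seventh chord on B# gives B#-D#-F#-A.
With the 43 figure the chord is in second inversion; from the bass F# upward in close position it reads F#-A-B#-D#.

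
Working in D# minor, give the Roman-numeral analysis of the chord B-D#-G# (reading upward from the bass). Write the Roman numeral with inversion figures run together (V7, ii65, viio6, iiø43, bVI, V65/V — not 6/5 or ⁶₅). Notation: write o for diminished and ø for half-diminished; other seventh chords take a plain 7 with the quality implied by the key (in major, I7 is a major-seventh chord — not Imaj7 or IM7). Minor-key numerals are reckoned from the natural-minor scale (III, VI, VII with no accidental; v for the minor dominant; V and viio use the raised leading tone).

iv6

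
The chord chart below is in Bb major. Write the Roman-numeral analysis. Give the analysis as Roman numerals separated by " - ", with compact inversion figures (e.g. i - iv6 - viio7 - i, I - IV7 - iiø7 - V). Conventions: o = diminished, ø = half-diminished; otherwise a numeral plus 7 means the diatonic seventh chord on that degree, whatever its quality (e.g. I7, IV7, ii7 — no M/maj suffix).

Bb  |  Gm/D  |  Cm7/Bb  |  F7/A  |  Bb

Bb has root Bb, degree 1 in Bb major, so I.
Gm/D: root G is the submediant; minor triad there is vi64.
Cm7/Bb has root C, degree 2 in Bb major, so ii42.
F7/A: root F is the dominant; dominant seventh chord there is V65.
Bb: root Bb is the tonic; major triad there is I.

I - vi64 - ii42 - V65 - I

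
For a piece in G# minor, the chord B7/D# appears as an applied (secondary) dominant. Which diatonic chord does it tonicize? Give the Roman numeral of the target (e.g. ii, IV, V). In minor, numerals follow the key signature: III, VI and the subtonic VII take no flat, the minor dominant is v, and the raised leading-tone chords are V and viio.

VI

The chord is a dominant seventh chord on B.
A dominant resolves down a perfect fifth: B → E. In G# minor, E is scale degree 6, i.e. VI.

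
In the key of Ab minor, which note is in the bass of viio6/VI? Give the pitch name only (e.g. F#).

The applied chord viio6/VI is rooted on Eb: Eb-Gb-Bbb.
The figure 6 means first inversion — the third is in the bass.

Gb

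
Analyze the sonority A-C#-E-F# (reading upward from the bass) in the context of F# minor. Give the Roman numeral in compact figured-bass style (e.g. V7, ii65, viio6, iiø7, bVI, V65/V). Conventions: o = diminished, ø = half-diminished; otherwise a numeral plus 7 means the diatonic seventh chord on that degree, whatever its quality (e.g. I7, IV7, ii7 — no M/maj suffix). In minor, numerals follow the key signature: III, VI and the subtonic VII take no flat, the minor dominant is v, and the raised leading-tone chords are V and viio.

Stacked in thirds the chord is F#-A-C#-E: a minor seventh chord on F#.
In F# minor, F# is the tonic; the diatonic minor seventh chord there is i7.
With A in the bass the chord is in first inversion, so the figured bass is 65.

i65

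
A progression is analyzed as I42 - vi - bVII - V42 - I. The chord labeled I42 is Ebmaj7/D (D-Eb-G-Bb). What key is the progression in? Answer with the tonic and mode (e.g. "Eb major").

Eb major

I42 is given as D-Eb-G-Bb — a major seventh chord with root Eb.
If Eb is scale degree 1 and the mode makes that degree carry a major seventh chord, the tonic is Eb and the mode is major.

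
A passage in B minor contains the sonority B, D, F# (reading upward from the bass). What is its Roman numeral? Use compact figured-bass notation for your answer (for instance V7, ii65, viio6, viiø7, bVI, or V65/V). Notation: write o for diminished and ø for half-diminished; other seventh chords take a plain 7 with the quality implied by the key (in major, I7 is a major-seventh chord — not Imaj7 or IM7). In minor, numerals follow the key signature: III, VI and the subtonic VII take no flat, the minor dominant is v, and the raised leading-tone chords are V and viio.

i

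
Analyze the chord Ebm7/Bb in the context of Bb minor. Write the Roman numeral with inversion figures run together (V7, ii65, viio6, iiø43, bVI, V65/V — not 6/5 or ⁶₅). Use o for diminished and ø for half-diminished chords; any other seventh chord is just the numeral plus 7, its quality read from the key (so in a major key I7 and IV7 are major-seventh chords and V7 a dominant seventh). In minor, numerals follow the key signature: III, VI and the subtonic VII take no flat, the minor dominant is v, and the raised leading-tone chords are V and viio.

iv43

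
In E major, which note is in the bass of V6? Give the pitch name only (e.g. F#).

V in E major has root B; the chord is B-D#-F#.
The figure 6 means first inversion — the third is in the bass.

D#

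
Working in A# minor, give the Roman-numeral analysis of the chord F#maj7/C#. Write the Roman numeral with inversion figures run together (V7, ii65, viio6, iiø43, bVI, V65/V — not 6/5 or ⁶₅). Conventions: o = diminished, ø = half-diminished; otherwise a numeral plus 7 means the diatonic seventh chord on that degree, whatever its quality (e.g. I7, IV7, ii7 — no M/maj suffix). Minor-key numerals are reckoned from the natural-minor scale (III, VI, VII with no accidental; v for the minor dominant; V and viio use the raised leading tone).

VI43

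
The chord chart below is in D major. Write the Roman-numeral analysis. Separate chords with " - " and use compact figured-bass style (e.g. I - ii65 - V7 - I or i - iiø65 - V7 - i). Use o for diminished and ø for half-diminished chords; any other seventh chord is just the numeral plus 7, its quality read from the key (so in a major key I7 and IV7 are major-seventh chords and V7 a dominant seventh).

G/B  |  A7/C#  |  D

G/B: root G is the subdominant; major triad there is IV6.
A7/C#: root A is the dominant; dominant seventh chord there is V65.
D: root D is the tonic; major triad there is I.

IV6 - V65 - I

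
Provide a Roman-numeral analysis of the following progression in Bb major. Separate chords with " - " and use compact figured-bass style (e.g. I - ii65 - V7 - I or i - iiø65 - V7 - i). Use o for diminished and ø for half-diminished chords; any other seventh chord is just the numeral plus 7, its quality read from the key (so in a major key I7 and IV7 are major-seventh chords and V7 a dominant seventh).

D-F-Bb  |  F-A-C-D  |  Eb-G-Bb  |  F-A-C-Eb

I6 - iii65 - IV - V7

D-F-Bb: major triad on Bb = scale degree 1 → I6.
F-A-C-D: root D is the mediant; minor seventh chord there is iii65.
Eb-G-Bb: major triad on Eb = scale degree 4 → IV.
F-A-C-Eb has root F, degree 5 in Bb major, so V7.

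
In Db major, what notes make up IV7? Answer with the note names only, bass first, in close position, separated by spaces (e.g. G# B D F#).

Gb Bb Db F

The numeral's case and figure indicate a major seventh chord. In Db major its root, the subdominant, is Gb.
Stacking thirds from Gb gives Gb-Bb-Db-F.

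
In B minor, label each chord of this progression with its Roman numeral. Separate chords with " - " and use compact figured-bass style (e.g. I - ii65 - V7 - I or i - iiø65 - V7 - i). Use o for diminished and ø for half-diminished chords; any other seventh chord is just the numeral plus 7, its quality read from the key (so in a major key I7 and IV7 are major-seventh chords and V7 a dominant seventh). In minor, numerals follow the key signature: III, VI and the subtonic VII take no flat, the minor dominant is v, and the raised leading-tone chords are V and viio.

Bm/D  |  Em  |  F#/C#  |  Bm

Bm/D: root B is the tonic; minor triad there is i6.
Em: root E is the subdominant; minor triad there is iv.
F#/C# has root F#, degree 5 in B minor, so V64.
Bm has root B, degree 1 in B minor, so i.

i6 - iv - V64 - i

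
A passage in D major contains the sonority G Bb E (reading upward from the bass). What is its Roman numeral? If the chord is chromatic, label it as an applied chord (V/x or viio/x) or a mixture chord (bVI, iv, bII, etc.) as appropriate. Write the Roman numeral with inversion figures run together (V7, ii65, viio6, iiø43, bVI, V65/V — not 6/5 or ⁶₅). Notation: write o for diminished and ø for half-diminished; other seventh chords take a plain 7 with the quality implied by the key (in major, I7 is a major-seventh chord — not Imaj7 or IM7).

The pitches E-G-Bb form a diminished triad rooted on E.
E is the second degree of D major. This is the diminished supertonic triad, borrowed from the parallel minor.
With G in the bass the chord is in first inversion, so the figured bass is 6.

iio6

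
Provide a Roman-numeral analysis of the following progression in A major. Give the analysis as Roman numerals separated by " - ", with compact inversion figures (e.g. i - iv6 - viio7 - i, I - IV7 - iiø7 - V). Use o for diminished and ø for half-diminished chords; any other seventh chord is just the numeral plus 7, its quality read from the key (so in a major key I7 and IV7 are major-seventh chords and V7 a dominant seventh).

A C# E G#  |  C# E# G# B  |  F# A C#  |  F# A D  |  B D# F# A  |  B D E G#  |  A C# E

A-C#-E-G# has root A, degree 1 in A major, so I7.
C#-E#-G#-B: a dominant seventh chord on C#, the applied dominant of vi → V7/vi.
F#-A-C# has root F#, degree 6 in A major, so vi.
F#-A-D: major triad on D = scale degree 4 → IV6.
B-D#-F#-A is the secondary dominant of V (dominant seventh chord on B): V7/V.
B-D-E-G#: root E is the dominant; dominant seventh chord there is V43.
A-C#-E: root A is the tonic; major triad there is I.

I7 - V7/vi - vi - IV6 - V7/V - V43 - I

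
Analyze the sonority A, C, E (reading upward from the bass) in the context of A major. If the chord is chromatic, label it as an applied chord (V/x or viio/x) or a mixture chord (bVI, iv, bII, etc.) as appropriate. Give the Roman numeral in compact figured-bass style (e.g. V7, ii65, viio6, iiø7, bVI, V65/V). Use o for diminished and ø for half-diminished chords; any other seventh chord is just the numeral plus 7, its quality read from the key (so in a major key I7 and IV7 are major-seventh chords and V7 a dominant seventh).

i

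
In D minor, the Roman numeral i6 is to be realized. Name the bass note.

F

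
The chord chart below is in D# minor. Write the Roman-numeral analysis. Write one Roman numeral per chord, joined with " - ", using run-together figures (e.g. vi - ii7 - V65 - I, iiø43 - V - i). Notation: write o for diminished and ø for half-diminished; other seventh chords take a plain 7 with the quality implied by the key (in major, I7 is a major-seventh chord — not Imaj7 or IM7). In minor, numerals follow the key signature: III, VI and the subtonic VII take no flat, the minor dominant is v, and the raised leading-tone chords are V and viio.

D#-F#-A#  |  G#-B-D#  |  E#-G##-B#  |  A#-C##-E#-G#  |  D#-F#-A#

i - iv - V/V - V7 - i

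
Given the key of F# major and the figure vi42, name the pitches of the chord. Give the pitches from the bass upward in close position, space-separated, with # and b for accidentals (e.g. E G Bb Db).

C# D# F# A#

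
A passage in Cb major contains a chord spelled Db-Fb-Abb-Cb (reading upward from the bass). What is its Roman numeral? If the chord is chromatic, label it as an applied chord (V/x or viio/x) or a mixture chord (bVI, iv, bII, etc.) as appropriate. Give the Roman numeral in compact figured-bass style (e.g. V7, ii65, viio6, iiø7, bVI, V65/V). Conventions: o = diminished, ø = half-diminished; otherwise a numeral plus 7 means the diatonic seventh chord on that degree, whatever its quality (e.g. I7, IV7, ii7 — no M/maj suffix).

Stacked in thirds the chord is Db-Fb-Abb-Cb: a half-diminished seventh chord on Db.
Db is the second degree of Cb major. This is the half-diminished supertonic seventh, borrowed from the parallel minor.

iiø7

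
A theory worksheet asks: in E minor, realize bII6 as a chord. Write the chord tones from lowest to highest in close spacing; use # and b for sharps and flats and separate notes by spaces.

A C F

bII6 is the Neapolitan sixth — a major triad on the lowered second degree, here in its customary first inversion. In E minor that root is F.
So the chord is F-A-C.
The figured bass 6 indicates first inversion, placing the third (A) in the bass: A-C-F.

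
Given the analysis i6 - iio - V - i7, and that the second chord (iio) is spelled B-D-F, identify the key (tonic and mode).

The chord Bdim is a diminished triad rooted on B; its label is iio.
If B is scale degree 2 and the mode makes that degree carry a diminished triad, the tonic is A and the mode is minor.

A minor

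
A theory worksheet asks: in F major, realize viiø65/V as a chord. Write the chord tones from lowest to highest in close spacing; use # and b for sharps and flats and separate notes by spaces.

D F A B

viiø65/V is a secondary leading-tone chord. The target V is C in F major; the applied chord is rooted a semitone below, on B.
Building a half-diminished seventh chord on B gives B-D-F-A.
The figured bass 65 indicates first inversion, placing the third (D) in the bass: D-F-A-B.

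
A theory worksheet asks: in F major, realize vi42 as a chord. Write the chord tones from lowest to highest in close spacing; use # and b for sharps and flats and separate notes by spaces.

C D F A

The numeral's case and figure indicate a minor seventh chord. In F major its root, the sixth degree, is D.
Stacking thirds from D gives D-F-A-C.
The figured bass 42 indicates third inversion, placing the seventh (C) in the bass: C-D-F-A.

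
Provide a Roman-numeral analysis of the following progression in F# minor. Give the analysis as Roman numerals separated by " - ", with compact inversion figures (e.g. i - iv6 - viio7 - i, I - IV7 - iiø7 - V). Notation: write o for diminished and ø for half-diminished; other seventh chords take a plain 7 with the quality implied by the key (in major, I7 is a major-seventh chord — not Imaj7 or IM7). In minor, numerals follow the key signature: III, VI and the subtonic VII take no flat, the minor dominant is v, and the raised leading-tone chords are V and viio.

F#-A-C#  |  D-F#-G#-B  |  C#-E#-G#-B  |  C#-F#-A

F#-A-C#: root F# is the tonic; minor triad there is i.
D-F#-G#-B: half-diminished seventh chord on G# = scale degree 2 → iiø43.
C#-E#-G#-B has root C#, degree 5 in F# minor, so V7.
C#-F#-A: minor triad on F# = scale degree 1 → i64.

i - iiø43 - V7 - i64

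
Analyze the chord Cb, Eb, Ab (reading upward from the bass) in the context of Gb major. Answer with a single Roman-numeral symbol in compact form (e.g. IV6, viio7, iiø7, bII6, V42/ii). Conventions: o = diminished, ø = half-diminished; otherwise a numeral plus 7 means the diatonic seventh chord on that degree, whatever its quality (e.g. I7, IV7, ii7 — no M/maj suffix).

ii6

Stacked in thirds the chord is Ab-Cb-Eb: a minor triad on Ab.
In Gb major, Ab is the supertonic; the diatonic minor triad there is ii.
With Cb in the bass the chord is in first inversion, so the figured bass is 6.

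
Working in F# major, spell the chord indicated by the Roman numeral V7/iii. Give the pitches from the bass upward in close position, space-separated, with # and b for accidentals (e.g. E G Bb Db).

E# G## B# D#

V7/iii is a secondary dominant — the dominant seventh of iii. iii in F# major is A#, so the applied chord's root is E#, a perfect fifth above.
Building a dominant seventh chord on E# gives E#-G##-B#-D#.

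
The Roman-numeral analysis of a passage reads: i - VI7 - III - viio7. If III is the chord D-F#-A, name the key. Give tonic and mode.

B minor

III is given as D-F#-A — a major triad with root D.
If D is scale degree 3 and the mode makes that degree carry a major triad, the tonic is B and the mode is minor.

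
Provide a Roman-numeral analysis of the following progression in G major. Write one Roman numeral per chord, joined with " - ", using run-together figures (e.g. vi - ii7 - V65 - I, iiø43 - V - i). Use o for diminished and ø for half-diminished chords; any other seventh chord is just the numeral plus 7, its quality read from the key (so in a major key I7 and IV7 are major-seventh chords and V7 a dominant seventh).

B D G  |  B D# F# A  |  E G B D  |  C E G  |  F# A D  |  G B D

I6 - V7/vi - vi7 - IV - V6 - I

B-D-G has root G, degree 1 in G major, so I6.
B-D#-F#-A is the secondary dominant of vi (dominant seventh chord on B): V7/vi.
E-G-B-D: minor seventh chord on E = scale degree 6 → vi7.
C-E-G: root C is the subdominant; major triad there is IV.
F#-A-D: major triad on D = scale degree 5 → V6.
G-B-D: major triad on G = scale degree 1 → I.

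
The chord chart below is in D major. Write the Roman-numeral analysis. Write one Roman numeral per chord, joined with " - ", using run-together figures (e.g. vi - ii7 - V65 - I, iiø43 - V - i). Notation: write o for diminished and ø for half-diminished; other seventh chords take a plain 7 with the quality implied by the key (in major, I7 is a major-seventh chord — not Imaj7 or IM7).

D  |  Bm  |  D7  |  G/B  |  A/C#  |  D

D: root D is the tonic; major triad there is I.
Bm: minor triad on B = scale degree 6 → vi.
D7 is the secondary dominant of IV (dominant seventh chord on D): V7/IV.
G/B: root G is the subdominant; major triad there is IV6.
A/C#: major triad on A = scale degree 5 → V6.
D: root D is the tonic; major triad there is I.

I - vi - V7/IV - IV6 - V6 - I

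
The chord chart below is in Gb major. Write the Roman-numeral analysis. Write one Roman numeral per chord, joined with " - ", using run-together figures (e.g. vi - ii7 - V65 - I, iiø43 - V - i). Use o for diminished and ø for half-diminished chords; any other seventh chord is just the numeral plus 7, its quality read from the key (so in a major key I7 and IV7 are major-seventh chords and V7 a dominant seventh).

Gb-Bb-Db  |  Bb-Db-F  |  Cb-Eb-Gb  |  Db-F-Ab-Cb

I - iii - IV - V7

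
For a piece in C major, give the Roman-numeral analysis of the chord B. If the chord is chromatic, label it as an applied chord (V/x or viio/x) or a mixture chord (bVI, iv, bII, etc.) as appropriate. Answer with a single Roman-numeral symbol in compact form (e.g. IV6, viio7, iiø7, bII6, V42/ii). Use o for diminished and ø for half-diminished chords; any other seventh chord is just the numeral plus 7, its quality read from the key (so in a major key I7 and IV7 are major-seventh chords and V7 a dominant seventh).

V/iii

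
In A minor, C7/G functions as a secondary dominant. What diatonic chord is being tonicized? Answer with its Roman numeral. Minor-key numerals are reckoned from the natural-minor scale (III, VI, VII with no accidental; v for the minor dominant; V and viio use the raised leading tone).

The chord is a dominant seventh chord on C.
A dominant resolves down a perfect fifth: C → F. In A minor, F is scale degree 6, i.e. VI.

VI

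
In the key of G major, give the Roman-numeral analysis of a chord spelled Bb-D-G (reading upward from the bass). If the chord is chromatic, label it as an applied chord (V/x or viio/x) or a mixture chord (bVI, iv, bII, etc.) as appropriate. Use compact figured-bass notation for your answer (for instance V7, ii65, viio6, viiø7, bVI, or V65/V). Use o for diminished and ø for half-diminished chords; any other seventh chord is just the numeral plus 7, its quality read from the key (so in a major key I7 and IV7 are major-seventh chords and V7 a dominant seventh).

Stacked in thirds the chord is G-Bb-D: a minor triad on G.
G is the first degree of G major. This is the minor tonic, borrowed from the parallel minor.
With Bb in the bass the chord is in first inversion, so the figured bass is 6.

i6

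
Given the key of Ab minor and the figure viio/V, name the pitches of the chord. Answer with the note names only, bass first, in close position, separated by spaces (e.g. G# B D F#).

viio/V is a secondary leading-tone chord. The target V is Eb in Ab minor; the applied chord is rooted a semitone below, on D.
Building a diminished triad on D gives D-F-Ab.

D F Ab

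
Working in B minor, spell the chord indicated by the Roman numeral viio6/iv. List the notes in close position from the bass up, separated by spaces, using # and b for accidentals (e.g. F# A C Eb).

F# A D#

viio6/iv is a secondary leading-tone chord. The target iv is E in B minor; the applied chord is rooted a semitone below, on D#.
Building a diminished triad on D# gives D#-F#-A.
With the 6 figure the chord is in first inversion; from the bass F# upward in close position it reads F#-A-D#.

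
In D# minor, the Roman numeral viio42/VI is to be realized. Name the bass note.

The applied chord viio42/VI is rooted on A#: A#-C#-E-G.
The figure 42 means third inversion — the seventh is in the bass.

G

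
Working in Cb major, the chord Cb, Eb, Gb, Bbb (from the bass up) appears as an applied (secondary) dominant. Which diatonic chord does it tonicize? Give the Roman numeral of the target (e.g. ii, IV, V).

The chord is a dominant seventh chord on Cb.
A dominant resolves down a perfect fifth: Cb → Fb. In Cb major, Fb is scale degree 4, i.e. IV.

IV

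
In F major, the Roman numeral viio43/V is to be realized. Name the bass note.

The applied chord viio43/V is rooted on B: B-D-F-Ab.
The figure 43 means second inversion — the fifth is in the bass.

F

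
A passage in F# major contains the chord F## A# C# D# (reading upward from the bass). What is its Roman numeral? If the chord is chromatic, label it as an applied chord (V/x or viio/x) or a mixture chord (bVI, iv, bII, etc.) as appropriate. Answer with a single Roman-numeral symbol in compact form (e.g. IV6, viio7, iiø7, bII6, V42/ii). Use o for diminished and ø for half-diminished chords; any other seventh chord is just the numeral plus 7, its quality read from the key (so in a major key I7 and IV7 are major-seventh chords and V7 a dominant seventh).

V65/ii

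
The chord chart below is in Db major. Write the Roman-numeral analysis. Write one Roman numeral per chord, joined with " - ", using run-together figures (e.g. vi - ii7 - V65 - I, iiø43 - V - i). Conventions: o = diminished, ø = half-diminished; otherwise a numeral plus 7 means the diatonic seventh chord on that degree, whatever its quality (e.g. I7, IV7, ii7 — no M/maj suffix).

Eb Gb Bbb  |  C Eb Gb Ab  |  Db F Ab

iio - V65 - I

Eb-Gb-Bbb is non-diatonic — iio, a mixture chord from Db minor.
C-Eb-Gb-Ab: root Ab is the dominant; dominant seventh chord there is V65.
Db-F-Ab: root Db is the tonic; major triad there is I.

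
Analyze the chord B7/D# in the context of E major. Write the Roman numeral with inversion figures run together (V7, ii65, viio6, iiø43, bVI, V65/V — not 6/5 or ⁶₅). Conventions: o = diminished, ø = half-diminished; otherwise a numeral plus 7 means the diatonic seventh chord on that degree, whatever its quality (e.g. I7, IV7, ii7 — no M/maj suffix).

The pitches B-D#-F#-A form a dominant seventh chord rooted on B.
In E major, B is the dominant; the diatonic dominant seventh chord there is V7.
With D# in the bass the chord is in first inversion, so the figured bass is 65.

V65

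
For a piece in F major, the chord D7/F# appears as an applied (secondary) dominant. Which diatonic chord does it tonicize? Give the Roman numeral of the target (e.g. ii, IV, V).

ii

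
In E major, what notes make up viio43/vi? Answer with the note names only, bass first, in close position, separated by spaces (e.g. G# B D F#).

The slash marks an applied leading-tone chord: viio of vi. In E major, vi is C#, so the leading tone to it is B#, a half step below.
Building a fully diminished seventh chord on B# gives B#-D#-F#-A.
The figured bass 43 indicates second inversion, placing the fifth (F#) in the bass: F#-A-B#-D#.

F# A B# D#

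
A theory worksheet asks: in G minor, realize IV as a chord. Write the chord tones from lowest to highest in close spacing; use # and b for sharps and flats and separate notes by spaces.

IV is the major subdominant, borrowed from the parallel major. In G minor that root is C.
So the chord is C-E-G.

C E G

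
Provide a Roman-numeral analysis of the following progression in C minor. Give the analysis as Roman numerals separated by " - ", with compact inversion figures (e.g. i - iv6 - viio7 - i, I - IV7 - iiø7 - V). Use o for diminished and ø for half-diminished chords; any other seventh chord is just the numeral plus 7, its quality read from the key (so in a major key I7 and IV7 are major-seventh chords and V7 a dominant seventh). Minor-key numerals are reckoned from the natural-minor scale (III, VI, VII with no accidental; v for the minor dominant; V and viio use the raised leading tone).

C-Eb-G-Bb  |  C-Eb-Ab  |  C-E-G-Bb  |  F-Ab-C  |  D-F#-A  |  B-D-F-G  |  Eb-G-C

i7 - VI6 - V7/iv - iv - V/V - V65 - i6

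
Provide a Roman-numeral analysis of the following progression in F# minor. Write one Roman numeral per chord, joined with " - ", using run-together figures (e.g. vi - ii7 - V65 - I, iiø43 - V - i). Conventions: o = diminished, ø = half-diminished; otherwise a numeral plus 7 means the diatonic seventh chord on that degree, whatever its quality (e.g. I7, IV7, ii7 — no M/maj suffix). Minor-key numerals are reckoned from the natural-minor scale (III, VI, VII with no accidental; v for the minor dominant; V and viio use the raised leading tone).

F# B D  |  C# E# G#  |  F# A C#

iv64 - V - i

F#-B-D has root B, degree 4 in F# minor, so iv64.
C#-E#-G#: root C# is the dominant; major triad there is V.
F#-A-C#: minor triad on F# = scale degree 1 → i.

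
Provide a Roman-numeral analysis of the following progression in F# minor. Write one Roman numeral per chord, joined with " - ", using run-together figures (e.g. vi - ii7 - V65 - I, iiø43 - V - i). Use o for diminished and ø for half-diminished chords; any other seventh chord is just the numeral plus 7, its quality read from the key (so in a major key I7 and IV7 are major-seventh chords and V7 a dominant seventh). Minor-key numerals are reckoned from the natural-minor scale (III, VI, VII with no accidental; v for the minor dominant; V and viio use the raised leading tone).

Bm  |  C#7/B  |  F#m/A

Bm: root B is the subdominant; minor triad there is iv.
C#7/B has root C#, degree 5 in F# minor, so V42.
F#m/A: root F# is the tonic; minor triad there is i6.

iv - V42 - i6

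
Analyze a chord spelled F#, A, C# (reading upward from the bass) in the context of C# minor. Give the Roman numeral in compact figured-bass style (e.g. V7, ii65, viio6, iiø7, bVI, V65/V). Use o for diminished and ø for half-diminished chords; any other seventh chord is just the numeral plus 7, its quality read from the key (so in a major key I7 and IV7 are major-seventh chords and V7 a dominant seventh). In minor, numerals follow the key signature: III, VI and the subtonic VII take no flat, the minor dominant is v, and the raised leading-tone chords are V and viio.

Stacked in thirds the chord is F#-A-C#: a minor triad on F#.
In C# minor, F# is the subdominant; the diatonic minor triad there is iv.

iv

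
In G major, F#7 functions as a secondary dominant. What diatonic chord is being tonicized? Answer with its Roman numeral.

iii

The chord is a dominant seventh chord on F#.
A dominant resolves down a perfect fifth: F# → B. In G major, B is scale degree 3, i.e. iii.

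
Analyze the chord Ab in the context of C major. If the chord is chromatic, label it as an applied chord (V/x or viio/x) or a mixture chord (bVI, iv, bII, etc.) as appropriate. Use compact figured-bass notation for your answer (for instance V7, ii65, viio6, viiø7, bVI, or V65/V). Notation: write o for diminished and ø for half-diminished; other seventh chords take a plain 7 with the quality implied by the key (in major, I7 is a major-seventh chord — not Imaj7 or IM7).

Stacked in thirds the chord is Ab-C-Eb: a major triad on Ab.
Ab is the lowered sixth degree of C major (diatonic 6 would be A). This is a major triad on the lowered sixth degree, borrowed from the parallel minor.

bVI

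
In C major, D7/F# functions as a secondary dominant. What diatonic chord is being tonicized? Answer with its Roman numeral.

V

The chord is a dominant seventh chord on D.
A dominant resolves down a perfect fifth: D → G. In C major, G is scale degree 5, i.e. V.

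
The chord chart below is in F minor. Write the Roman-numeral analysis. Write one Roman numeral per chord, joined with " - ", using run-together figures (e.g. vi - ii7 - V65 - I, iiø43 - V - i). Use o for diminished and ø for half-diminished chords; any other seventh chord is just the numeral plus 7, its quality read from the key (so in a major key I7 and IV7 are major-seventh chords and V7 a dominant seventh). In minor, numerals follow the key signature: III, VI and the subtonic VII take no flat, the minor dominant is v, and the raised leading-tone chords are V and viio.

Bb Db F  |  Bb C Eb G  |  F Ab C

iv - v42 - i

Bb-Db-F has root Bb, degree 4 in F minor, so iv.
Bb-C-Eb-G: minor seventh chord on C = scale degree 5 → v42.
F-Ab-C: root F is the tonic; minor triad there is i.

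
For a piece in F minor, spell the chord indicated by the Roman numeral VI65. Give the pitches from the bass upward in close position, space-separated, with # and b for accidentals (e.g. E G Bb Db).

In F minor, the submediant is Db, and the diatonic chord built there is a major seventh chord.
Stacking thirds from Db gives Db-F-Ab-C.
The figured bass 65 indicates first inversion, placing the third (F) in the bass: F-Ab-C-Db.

F Ab C Db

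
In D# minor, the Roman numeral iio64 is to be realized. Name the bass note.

B

iio in D# minor has root E#; the chord is E#-G#-B.
The figure 64 means second inversion — the fifth is in the bass.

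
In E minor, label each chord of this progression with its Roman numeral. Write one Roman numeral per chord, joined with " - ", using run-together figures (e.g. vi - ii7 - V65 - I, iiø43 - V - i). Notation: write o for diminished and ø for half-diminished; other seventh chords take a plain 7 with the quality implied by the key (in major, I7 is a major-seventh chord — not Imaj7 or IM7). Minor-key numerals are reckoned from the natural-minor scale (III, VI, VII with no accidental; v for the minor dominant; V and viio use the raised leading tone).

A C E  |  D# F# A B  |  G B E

iv - V65 - i6

A-C-E: root A is the subdominant; minor triad there is iv.
D#-F#-A-B: dominant seventh chord on B = scale degree 5 → V65.
G-B-E: root E is the tonic; minor triad there is i6.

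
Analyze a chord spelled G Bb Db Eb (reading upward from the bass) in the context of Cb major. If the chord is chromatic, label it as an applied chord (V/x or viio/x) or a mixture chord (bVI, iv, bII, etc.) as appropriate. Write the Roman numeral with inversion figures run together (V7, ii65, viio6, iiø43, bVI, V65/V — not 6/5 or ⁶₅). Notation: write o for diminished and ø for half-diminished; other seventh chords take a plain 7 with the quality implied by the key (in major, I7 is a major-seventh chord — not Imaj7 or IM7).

Stacked in thirds the chord is Eb-G-Bb-Db: a dominant seventh chord on Eb.
Eb is not a diatonic chord root with this quality in Cb major, but it lies a perfect fifth above Ab (vi), so the chord functions as an applied dominant of vi.
With G in the bass the chord is in first inversion, so the figured bass is 65.

V65/vi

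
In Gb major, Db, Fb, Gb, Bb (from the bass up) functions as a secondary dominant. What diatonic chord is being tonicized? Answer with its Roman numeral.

IV

The chord is a dominant seventh chord on Gb.
A dominant resolves down a perfect fifth: Gb → Cb. In Gb major, Cb is scale degree 4, i.e. IV.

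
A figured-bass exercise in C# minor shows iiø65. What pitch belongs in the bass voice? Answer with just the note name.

iiø in C# minor has root D#; the chord is D#-F#-A-C#.
The figure 65 means first inversion — the third is in the bass.

F#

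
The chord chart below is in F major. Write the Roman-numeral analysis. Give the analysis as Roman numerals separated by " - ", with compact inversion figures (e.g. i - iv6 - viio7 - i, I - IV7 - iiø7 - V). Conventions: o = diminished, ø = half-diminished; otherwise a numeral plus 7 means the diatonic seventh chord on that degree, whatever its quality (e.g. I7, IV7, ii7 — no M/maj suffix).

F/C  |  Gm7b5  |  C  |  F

I64 - iiø7 - V - I

F/C: major triad on F = scale degree 1 → I64.
Gm7b5: G with this quality isn't in the key; it's iiø7, borrowed from the parallel minor.
C: root C is the dominant; major triad there is V.
F: major triad on F = scale degree 1 → I.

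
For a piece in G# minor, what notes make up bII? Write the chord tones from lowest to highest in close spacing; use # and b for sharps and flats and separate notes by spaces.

bII is the Neapolitan chord — a major triad on the lowered second degree. In G# minor that root is A.
So the chord is A-C#-E.

A C# E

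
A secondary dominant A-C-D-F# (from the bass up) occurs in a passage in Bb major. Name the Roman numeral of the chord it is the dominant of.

vi

The chord is a dominant seventh chord on D.
A dominant resolves down a perfect fifth: D → G. In Bb major, G is scale degree 6, i.e. vi.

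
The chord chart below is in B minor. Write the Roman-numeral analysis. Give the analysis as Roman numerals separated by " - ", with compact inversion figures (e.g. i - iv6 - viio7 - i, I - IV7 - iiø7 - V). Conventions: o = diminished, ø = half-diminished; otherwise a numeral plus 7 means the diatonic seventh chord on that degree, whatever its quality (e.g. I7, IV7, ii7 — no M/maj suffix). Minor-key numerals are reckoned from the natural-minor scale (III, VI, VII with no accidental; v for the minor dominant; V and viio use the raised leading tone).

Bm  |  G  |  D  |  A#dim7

Bm: minor triad on B = scale degree 1 → i.
G: root G is the submediant; major triad there is VI.
D: major triad on D = scale degree 3 → III.
A#dim7: fully diminished seventh chord on A# = scale degree 7 → viio7.

i - VI - III - viio7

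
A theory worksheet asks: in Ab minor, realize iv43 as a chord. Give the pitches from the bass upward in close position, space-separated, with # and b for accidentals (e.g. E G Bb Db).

Ab Cb Db Fb

In Ab minor, the fourth degree is Db, and the diatonic chord built there is a minor seventh chord.
Stacking thirds from Db gives Db-Fb-Ab-Cb.
The figured bass 43 indicates second inversion, placing the fifth (Ab) in the bass: Ab-Cb-Db-Fb.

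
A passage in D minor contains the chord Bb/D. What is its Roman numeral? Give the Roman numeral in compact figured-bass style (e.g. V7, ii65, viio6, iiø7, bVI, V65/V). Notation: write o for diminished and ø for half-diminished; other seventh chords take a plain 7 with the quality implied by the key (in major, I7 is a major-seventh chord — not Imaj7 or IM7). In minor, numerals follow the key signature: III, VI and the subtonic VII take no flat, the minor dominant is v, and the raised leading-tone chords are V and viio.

The pitches Bb-D-F form a major triad rooted on Bb.
Bb is scale degree 6 in D minor, and a major triad on that degree is written VI.
With D in the bass the chord is in first inversion, so the figured bass is 6.

VI6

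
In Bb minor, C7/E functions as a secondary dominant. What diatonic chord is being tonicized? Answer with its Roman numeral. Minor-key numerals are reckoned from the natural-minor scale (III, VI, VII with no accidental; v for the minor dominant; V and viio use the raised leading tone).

The chord is a dominant seventh chord on C.
A dominant resolves down a perfect fifth: C → F. In Bb minor, F is scale degree 5, i.e. V.

V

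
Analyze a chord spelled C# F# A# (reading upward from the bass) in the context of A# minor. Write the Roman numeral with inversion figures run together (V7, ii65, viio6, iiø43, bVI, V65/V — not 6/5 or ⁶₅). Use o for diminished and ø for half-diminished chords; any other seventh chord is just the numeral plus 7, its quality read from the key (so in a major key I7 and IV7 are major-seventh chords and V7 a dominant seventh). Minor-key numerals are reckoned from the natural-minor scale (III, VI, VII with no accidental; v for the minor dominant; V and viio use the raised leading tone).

VI64

The pitches F#-A#-C# form a major triad rooted on F#.
F# is scale degree 6 in A# minor, and a major triad on that degree is written VI.
With C# in the bass the chord is in second inversion, so the figured bass is 64.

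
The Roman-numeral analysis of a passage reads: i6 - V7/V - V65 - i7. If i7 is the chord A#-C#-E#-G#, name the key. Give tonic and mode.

The anchor chord is a minor seventh chord on A#, labeled i7.
If A# is scale degree 1 and the mode makes that degree carry a minor seventh chord, the tonic is A# and the mode is minor.

A# minor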